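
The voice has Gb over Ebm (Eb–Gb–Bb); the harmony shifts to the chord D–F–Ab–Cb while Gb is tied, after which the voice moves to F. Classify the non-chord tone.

The harmony at that moment is D diminished seventh chord (D, F, Ab, Cb); Gb is not a chord tone.
It is held over (the same pitch as the preceding Gb) and left by step down to F.
Held over from the previous chord and resolving down by step — a suspension.

Gb is a suspension.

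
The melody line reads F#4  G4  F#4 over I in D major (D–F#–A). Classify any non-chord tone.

The harmony at that moment is D major triad (D, F#, A); G4 is not a chord tone.
It is approached by step up from F#4 and left by step down to F#4.
Step away and step back to the same note — a neighbor tone (upper neighbor).

G4 is a neighbor tone.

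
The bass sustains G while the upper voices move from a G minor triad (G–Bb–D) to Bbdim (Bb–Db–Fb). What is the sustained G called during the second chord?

Pedal tone (pedal point).

The harmony at that moment is Bb diminished triad (Bb, Db, Fb); G is not a chord tone.
It is held over (the same pitch as the preceding G) and then sustained as the same pitch into the next harmony.
Sustained through a change of harmony — a pedal tone.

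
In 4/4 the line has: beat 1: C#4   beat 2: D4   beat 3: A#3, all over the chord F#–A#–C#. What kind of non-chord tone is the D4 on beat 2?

Escape tone.

The harmony at that moment is F# major triad (F#, A#, C#); D4 is not a chord tone.
It is approached by step up from C#4 and left by leap down to A#3.
Step in, leap out, on a weak beat — an escape tone.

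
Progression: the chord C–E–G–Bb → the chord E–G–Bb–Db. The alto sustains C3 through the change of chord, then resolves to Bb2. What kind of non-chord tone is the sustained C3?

C3 is a suspension.

The harmony at that moment is E diminished seventh chord (E, G, Bb, Db); C3 is not a chord tone.
It is held over (the same pitch as the preceding C3) and left by step down to Bb2.
Held over from the previous chord and resolving down by step — a suspension.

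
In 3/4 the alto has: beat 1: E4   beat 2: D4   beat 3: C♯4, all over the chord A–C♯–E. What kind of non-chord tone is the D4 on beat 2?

The harmony at that moment is A major triad (A, C♯, E); D4 is not a chord tone.
It is approached by step down from E4 and left by step down to C♯4.
Step in, step out in the same direction — a passing tone.

Passing tone.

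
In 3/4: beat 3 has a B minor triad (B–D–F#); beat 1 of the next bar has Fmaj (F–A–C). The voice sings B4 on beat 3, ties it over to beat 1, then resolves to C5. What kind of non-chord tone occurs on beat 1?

The harmony at that moment is F major triad (F, A, C); B4 is not a chord tone.
It is held over (the same pitch as the preceding B4) and left by step up to C5.
Held over from the previous chord and resolving up by step — a retardation.

Retardation.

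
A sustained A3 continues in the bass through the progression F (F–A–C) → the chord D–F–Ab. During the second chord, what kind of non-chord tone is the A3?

The harmony at that moment is D diminished triad (D, F, Ab); A3 is not a chord tone.
It is held over (the same pitch as the preceding A3) and then sustained as the same pitch into the next harmony.
Sustained through a change of harmony — a pedal tone.

Pedal tone (pedal point).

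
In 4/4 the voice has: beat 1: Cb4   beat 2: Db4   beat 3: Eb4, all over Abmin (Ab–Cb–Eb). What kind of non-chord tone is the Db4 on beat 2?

The harmony at that moment is Ab minor triad (Ab, Cb, Eb); Db4 is not a chord tone.
It is approached by step up from Cb4 and left by step up to Eb4.
Step in, step out in the same direction — a passing tone.

Passing tone.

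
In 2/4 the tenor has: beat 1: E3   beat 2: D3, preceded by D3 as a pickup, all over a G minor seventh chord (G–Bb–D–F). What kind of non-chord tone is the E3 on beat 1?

The harmony at that moment is G minor seventh chord (G, Bb, D, F); E3 is not a chord tone.
It is approached by step up from D3 and left by step down to D3.
Step away and step back to the same note — a neighbor tone (upper neighbor).

Upper neighbor tone.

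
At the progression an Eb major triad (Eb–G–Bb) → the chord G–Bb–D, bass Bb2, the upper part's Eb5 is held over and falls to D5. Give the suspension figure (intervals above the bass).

4–3 suspension.

At the second chord the bass is Bb2. The suspended Eb5 lies a fourth above the bass; after resolving down by step to D5, the interval above the bass becomes a third.
Suspension figures are named by those two intervals: 4–3.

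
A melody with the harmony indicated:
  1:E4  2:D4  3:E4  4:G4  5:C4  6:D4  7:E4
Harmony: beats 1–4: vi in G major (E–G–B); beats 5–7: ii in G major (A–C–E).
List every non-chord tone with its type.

The harmony at that moment is E minor triad (E, G, B); D4 is not a chord tone.
It is approached by step down from E4 and left by step up to E4.
Step away and step back to the same note — a neighbor tone (lower neighbor).
The harmony at that moment is A minor triad (A, C, E); D4 is not a chord tone.
It is approached by step up from C4 and left by step up to E4.
Step in, step out in the same direction — a passing tone.

D4 (beat 2) — neighbor tone; D4 (beat 6) — passing tone.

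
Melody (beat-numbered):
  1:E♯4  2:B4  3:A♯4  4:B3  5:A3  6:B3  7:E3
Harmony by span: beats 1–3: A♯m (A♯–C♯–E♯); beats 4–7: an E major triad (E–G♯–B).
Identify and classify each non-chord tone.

B4 (beat 2) — appoggiatura; A3 (beat 5) — neighbor tone.

The harmony at that moment is A♯ minor triad (A♯, C♯, E♯); B4 is not a chord tone.
It is approached by leap up from E♯4 and left by step down to A♯4.
Leap in, step out — an appoggiatura.
The harmony at that moment is E major triad (E, G♯, B); A3 is not a chord tone.
It is approached by step down from B3 and left by step up to B3.
Step away and step back to the same note — a neighbor tone (lower neighbor).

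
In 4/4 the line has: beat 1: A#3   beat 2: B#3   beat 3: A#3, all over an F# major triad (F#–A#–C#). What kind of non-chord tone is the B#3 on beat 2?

Upper neighbor tone.

The harmony at that moment is F# major triad (F#, A#, C#); B#3 is not a chord tone.
It is approached by step up from A#3 and left by step down to A#3.
Step away and step back to the same note — a neighbor tone (upper neighbor).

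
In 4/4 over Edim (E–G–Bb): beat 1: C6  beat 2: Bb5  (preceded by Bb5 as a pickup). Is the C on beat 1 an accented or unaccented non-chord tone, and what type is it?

The harmony at that moment is E diminished triad (E, G, Bb); C6 is not a chord tone.
It is approached by step up from Bb5 and left by step down to Bb5.
Step away and step back to the same note — a neighbor tone (upper neighbor).
It falls on the downbeat, so it is accented.

Accented neighbor tone.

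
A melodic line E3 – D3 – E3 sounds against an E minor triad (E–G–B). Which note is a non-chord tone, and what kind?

The harmony at that moment is E minor triad (E, G, B); D3 is not a chord tone.
It is approached by step down from E3 and left by step up to E3.
Step away and step back to the same note — a neighbor tone (lower neighbor).

D3 is a neighbor tone.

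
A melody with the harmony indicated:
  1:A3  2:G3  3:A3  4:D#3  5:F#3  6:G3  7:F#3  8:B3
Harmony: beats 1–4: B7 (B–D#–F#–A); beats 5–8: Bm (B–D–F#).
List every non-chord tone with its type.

G3 (beat 2) — neighbor tone; G3 (beat 6) — neighbor tone.

The harmony at that moment is B dominant seventh chord (B, D#, F#, A); G3 is not a chord tone.
It is approached by step down from A3 and left by step up to A3.
Step away and step back to the same note — a neighbor tone (lower neighbor).
The harmony at that moment is B minor triad (B, D, F#); G3 is not a chord tone.
It is approached by step up from F#3 and left by step down to F#3.
Step away and step back to the same note — a neighbor tone (upper neighbor).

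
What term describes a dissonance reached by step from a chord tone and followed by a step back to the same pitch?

Approach: by step. Departure: by step in the opposite direction, back to the starting pitch.
Stepwise on both sides but reversing to return to the same chord tone — a neighbor tone. (Had it continued onward in the same direction it would be a passing tone instead.)

Neighbor tone.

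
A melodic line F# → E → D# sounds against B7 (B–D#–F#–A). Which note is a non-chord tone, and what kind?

The harmony at that moment is B dominant seventh chord (B, D#, F#, A); E is not a chord tone.
It is approached by step down from F# and left by step down to D#.
Step in, step out in the same direction — a passing tone.

E is a passing tone.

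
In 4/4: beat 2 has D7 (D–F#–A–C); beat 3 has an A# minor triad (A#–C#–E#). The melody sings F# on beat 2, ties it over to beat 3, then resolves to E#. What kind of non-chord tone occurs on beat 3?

The harmony at that moment is A# minor triad (A#, C#, E#); F# is not a chord tone.
It is held over (the same pitch as the preceding F#) and left by step down to E#.
Held over from the previous chord and resolving down by step — a suspension.

Suspension.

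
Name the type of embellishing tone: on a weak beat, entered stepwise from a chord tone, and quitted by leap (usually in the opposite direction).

Approach: by step. Departure: by leap. Metric position: weak.
Step in, leap out, from a weak position — an escape tone (échappée). (It is the mirror image of the appoggiatura, which leaps in and steps out on a strong beat.)

Escape tone.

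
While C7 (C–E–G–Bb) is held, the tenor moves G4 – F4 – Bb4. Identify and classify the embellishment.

The harmony at that moment is C dominant seventh chord (C, E, G, Bb); F4 is not a chord tone.
It is approached by step down from G4 and left by leap up to Bb4.
Step in, leap out — an escape tone.

F4 is an escape tone.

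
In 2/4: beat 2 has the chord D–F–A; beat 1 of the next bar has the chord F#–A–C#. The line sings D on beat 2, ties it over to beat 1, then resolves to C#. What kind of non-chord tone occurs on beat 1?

Suspension.

The harmony at that moment is F# minor triad (F#, A, C#); D is not a chord tone.
It is held over (the same pitch as the preceding D) and left by step down to C#.
Held over from the previous chord and resolving down by step — a suspension.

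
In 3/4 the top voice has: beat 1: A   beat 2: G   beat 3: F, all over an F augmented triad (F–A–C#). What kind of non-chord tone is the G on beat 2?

The harmony at that moment is F augmented triad (F, A, C#); G is not a chord tone.
It is approached by step down from A and left by step down to F.
Step in, step out in the same direction — a passing tone.

Passing tone.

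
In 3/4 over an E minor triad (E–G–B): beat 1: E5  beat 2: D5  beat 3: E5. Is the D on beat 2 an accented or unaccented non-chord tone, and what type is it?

The harmony at that moment is E minor triad (E, G, B); D5 is not a chord tone.
It is approached by step down from E5 and left by step up to E5.
Step away and step back to the same note — a neighbor tone (lower neighbor).
It falls on a weak beat, so it is unaccented.

Unaccented neighbor tone.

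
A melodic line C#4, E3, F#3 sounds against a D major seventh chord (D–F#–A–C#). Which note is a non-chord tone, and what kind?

The harmony at that moment is D major seventh chord (D, F#, A, C#); E3 is not a chord tone.
It is approached by leap down from C#4 and left by step up to F#3.
Leap in, step out — an appoggiatura.

E3 is an appoggiatura.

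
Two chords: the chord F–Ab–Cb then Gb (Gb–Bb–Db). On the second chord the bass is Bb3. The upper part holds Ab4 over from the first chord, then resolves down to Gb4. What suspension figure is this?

7–6 suspension.

At the second chord the bass is Bb3. The suspended Ab4 lies a seventh above the bass; after resolving down by step to Gb4, the interval above the bass becomes a sixth.
Suspension figures are named by those two intervals: 7–6.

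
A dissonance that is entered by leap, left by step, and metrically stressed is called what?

Approach: by leap. Departure: by step. Metric position: strong.
Leap in, step out, in a metrically strong position — an appoggiatura. (It is the mirror image of the escape tone, which steps in and leaps out from a weak position.)

Appoggiatura.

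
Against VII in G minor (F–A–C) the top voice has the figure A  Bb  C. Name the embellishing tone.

Bb is a passing tone.

The harmony at that moment is F major triad (F, A, C); Bb is not a chord tone.
It is approached by step up from A and left by step up to C.
Step in, step out in the same direction — a passing tone.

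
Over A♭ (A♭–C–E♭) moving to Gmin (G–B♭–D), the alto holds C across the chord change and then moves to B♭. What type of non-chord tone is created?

C is a suspension.

The harmony at that moment is G minor triad (G, B♭, D); C is not a chord tone.
It is held over (the same pitch as the preceding C) and left by step down to B♭.
Held over from the previous chord and resolving down by step — a suspension.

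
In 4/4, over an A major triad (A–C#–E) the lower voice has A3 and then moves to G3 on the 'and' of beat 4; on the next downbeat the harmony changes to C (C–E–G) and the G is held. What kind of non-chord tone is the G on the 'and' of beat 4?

The harmony at that moment is A major triad (A, C#, E); G3 is not a chord tone.
It is approached by step down from A3 and then sustained as the same pitch into the next harmony.
Arriving early and becoming a chord tone when the harmony changes — an anticipation.

Anticipation.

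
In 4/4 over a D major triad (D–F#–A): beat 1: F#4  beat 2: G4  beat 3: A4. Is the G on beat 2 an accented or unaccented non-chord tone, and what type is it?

The harmony at that moment is D major triad (D, F#, A); G4 is not a chord tone.
It is approached by step up from F#4 and left by step up to A4.
Step in, step out in the same direction — a passing tone.
It falls on a weak beat, so it is unaccented.

Unaccented passing tone.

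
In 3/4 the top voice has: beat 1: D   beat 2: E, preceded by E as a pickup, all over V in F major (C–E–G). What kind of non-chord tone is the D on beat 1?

Lower neighbor tone.

The harmony at that moment is C major triad (C, E, G); D is not a chord tone.
It is approached by step down from E and left by step up to E.
Step away and step back to the same note — a neighbor tone (lower neighbor).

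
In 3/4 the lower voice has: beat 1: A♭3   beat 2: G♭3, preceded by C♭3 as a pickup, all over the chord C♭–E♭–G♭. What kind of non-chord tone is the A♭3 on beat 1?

Appoggiatura.

The harmony at that moment is C♭ major triad (C♭, E♭, G♭); A♭3 is not a chord tone.
It is approached by leap up from C♭3 and left by step down to G♭3.
Leap in, step out, metrically accented — an appoggiatura.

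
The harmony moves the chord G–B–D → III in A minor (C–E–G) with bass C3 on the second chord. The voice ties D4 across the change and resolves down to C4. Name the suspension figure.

At the second chord the bass is C3. The suspended D4 lies a ninth above the bass; after resolving down by step to C4, the interval above the bass becomes an octave.
Suspension figures are named by those two intervals: 9–8.

9–8 suspension.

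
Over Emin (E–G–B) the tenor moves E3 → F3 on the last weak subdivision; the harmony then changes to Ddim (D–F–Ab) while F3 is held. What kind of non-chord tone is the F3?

F3 is an anticipation.

The harmony at that moment is E minor triad (E, G, B); F3 is not a chord tone.
It is approached by step up from E3 and then sustained as the same pitch into the next harmony.
Arriving early and becoming a chord tone when the harmony changes — an anticipation.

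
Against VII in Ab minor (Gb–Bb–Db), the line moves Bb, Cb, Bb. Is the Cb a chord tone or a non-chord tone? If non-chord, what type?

The harmony at that moment is Gb major triad (Gb, Bb, Db); Cb is not a chord tone.
It is approached by step up from Bb and left by step down to Bb.
Step away and step back to the same note — a neighbor tone (upper neighbor).

Non-chord tone — a neighbor tone.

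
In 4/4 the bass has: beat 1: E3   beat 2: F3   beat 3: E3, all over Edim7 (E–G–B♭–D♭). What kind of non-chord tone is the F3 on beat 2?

The harmony at that moment is E diminished seventh chord (E, G, B♭, D♭); F3 is not a chord tone.
It is approached by step up from E3 and left by step down to E3.
Step away and step back to the same note — a neighbor tone (upper neighbor).

Upper neighbor tone.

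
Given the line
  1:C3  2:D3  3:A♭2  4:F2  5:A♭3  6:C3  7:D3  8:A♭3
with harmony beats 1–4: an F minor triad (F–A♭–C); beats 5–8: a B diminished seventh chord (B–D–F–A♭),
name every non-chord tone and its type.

D3 (beat 2) — escape tone; C3 (beat 6) — appoggiatura.

The harmony at that moment is F minor triad (F, A♭, C); D3 is not a chord tone.
It is approached by step up from C3 and left by leap down to A♭2.
Step in, leap out — an escape tone.
The harmony at that moment is B diminished seventh chord (B, D, F, A♭); C3 is not a chord tone.
It is approached by leap down from A♭3 and left by step up to D3.
Leap in, step out — an appoggiatura.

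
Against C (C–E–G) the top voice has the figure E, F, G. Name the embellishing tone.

The harmony at that moment is C major triad (C, E, G); F is not a chord tone.
It is approached by step up from E and left by step up to G.
Step in, step out in the same direction — a passing tone.

F is a passing tone.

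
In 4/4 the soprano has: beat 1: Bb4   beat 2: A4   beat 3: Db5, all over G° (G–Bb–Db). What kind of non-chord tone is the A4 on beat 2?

Escape tone.

The harmony at that moment is G diminished triad (G, Bb, Db); A4 is not a chord tone.
It is approached by step down from Bb4 and left by leap up to Db5.
Step in, leap out, on a weak beat — an escape tone.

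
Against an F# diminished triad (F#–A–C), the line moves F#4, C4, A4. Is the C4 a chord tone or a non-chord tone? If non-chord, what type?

F# diminished triad contains F#, A, C; C is the fifth, so it is a chord tone.

Chord tone (the fifth of F# diminished triad).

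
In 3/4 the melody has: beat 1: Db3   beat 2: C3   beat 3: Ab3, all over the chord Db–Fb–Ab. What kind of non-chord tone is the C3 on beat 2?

The harmony at that moment is Db minor triad (Db, Fb, Ab); C3 is not a chord tone.
It is approached by step down from Db3 and left by leap up to Ab3.
Step in, leap out, on a weak beat — an escape tone.

Escape tone.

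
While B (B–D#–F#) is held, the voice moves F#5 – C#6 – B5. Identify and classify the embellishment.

The harmony at that moment is B major triad (B, D#, F#); C#6 is not a chord tone.
It is approached by leap up from F#5 and left by step down to B5.
Leap in, step out — an appoggiatura.

C#6 is an appoggiatura.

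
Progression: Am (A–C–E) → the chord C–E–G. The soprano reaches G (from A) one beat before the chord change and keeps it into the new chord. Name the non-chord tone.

The harmony at that moment is A minor triad (A, C, E); G is not a chord tone.
It is approached by step down from A and then sustained as the same pitch into the next harmony.
Arriving early and becoming a chord tone when the harmony changes — an anticipation.

G is an anticipation.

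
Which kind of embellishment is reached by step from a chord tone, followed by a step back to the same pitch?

Neighbor tone.

Approach: by step. Departure: by step in the opposite direction, back to the starting pitch.
Stepwise on both sides but reversing to return to the same chord tone — a neighbor tone. (Had it continued onward in the same direction it would be a passing tone instead.)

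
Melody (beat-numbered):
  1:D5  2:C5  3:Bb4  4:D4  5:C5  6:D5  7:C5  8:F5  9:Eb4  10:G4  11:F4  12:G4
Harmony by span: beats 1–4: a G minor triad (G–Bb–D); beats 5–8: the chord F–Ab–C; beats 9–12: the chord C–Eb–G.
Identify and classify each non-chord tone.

The harmony at that moment is G minor triad (G, Bb, D); C5 is not a chord tone.
It is approached by step down from D5 and left by step down to Bb4.
Step in, step out in the same direction — a passing tone.
The harmony at that moment is F minor triad (F, Ab, C); D5 is not a chord tone.
It is approached by step up from C5 and left by step down to C5.
Step away and step back to the same note — a neighbor tone (upper neighbor).
The harmony at that moment is C minor triad (C, Eb, G); F4 is not a chord tone.
It is approached by step down from G4 and left by step up to G4.
Step away and step back to the same note — a neighbor tone (lower neighbor).

C5 (beat 2) — passing tone; D5 (beat 6) — neighbor tone; F4 (beat 11) — neighbor tone.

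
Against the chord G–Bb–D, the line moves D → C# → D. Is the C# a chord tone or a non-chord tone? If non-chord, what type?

Non-chord tone — a neighbor tone.

The harmony at that moment is G minor triad (G, Bb, D); C# is not a chord tone.
It is approached by step down from D and left by step up to D.
Step away and step back to the same note — a neighbor tone (lower neighbor).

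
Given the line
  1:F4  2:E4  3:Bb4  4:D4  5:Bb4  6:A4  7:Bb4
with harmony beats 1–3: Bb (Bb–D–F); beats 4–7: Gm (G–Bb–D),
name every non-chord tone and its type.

E4 (beat 2) — escape tone; A4 (beat 6) — neighbor tone.

The harmony at that moment is Bb major triad (Bb, D, F); E4 is not a chord tone.
It is approached by step down from F4 and left by leap up to Bb4.
Step in, leap out — an escape tone.
The harmony at that moment is G minor triad (G, Bb, D); A4 is not a chord tone.
It is approached by step down from Bb4 and left by step up to Bb4.
Step away and step back to the same note — a neighbor tone (lower neighbor).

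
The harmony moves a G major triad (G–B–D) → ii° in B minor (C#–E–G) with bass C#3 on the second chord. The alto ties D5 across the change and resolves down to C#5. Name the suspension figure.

At the second chord the bass is C#3. The suspended D5 lies a ninth above the bass; after resolving down by step to C#5, the interval above the bass becomes an octave.
Suspension figures are named by those two intervals: 9–8.

9–8 suspension.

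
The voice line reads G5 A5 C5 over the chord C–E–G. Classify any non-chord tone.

A5 is an escape tone.

The harmony at that moment is C major triad (C, E, G); A5 is not a chord tone.
It is approached by step up from G5 and left by leap down to C5.
Step in, leap out — an escape tone.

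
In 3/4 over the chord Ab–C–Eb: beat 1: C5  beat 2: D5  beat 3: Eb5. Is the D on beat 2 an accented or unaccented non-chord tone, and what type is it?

The harmony at that moment is Ab major triad (Ab, C, Eb); D5 is not a chord tone.
It is approached by step up from C5 and left by step up to Eb5.
Step in, step out in the same direction — a passing tone.
It falls on a weak beat, so it is unaccented.

Unaccented passing tone.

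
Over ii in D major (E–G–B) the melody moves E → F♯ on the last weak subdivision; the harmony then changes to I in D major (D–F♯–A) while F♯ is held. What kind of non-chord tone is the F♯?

The harmony at that moment is E minor triad (E, G, B); F♯ is not a chord tone.
It is approached by step up from E and then sustained as the same pitch into the next harmony.
Arriving early and becoming a chord tone when the harmony changes — an anticipation.

F♯ is an anticipation.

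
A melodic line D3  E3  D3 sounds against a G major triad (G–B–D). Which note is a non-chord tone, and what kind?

The harmony at that moment is G major triad (G, B, D); E3 is not a chord tone.
It is approached by step up from D3 and left by step down to D3.
Step away and step back to the same note — a neighbor tone (upper neighbor).

E3 is a neighbor tone.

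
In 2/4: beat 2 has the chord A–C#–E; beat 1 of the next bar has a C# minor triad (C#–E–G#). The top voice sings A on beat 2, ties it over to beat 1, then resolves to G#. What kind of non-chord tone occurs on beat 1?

Suspension.

The harmony at that moment is C# minor triad (C#, E, G#); A is not a chord tone.
It is held over (the same pitch as the preceding A) and left by step down to G#.
Held over from the previous chord and resolving down by step — a suspension.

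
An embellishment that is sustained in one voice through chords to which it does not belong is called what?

Pedal tone.

Approach: none. Departure: none — a single pitch is sustained while the chords change around it, passing through harmonies that do not contain it.
No melodic motion at all; the dissonance is created entirely by the moving harmonies against the stationary note — a pedal tone (pedal point).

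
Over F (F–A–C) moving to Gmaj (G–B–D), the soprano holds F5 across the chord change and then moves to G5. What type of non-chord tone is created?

F5 is a retardation.

The harmony at that moment is G major triad (G, B, D); F5 is not a chord tone.
It is held over (the same pitch as the preceding F5) and left by step up to G5.
Held over from the previous chord and resolving up by step — a retardation.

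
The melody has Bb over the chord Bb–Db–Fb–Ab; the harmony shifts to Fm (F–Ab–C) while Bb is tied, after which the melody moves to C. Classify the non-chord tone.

Bb is a retardation.

The harmony at that moment is F minor triad (F, Ab, C); Bb is not a chord tone.
It is held over (the same pitch as the preceding Bb) and left by step up to C.
Held over from the previous chord and resolving up by step — a retardation.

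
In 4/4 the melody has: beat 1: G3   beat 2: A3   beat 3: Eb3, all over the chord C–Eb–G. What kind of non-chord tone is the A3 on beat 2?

The harmony at that moment is C minor triad (C, Eb, G); A3 is not a chord tone.
It is approached by step up from G3 and left by leap down to Eb3.
Step in, leap out, on a weak beat — an escape tone.

Escape tone.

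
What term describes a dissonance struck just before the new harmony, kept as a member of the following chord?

Anticipation.

Approach: ahead of the chord change (typically by step), so it is dissonant against the current harmony. Departure: none — the same pitch is restated or held and is a chord tone of the new harmony.
Dissonant first, consonant once the harmony catches up: the note simply arrives early — an anticipation. (The reverse timing, consonant first and dissonant after the change, would be a suspension or retardation.)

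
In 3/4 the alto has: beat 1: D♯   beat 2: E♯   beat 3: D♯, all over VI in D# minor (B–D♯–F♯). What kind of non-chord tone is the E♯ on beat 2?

Upper neighbor tone.

The harmony at that moment is B major triad (B, D♯, F♯); E♯ is not a chord tone.
It is approached by step up from D♯ and left by step down to D♯.
Step away and step back to the same note — a neighbor tone (upper neighbor).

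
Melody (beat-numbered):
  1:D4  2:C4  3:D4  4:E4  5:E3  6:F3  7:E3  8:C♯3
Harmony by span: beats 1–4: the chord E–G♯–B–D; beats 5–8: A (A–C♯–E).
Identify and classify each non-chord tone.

The harmony at that moment is E dominant seventh chord (E, G♯, B, D); C4 is not a chord tone.
It is approached by step down from D4 and left by step up to D4.
Step away and step back to the same note — a neighbor tone (lower neighbor).
The harmony at that moment is A major triad (A, C♯, E); F3 is not a chord tone.
It is approached by step up from E3 and left by step down to E3.
Step away and step back to the same note — a neighbor tone (upper neighbor).

C4 (beat 2) — neighbor tone; F3 (beat 6) — neighbor tone.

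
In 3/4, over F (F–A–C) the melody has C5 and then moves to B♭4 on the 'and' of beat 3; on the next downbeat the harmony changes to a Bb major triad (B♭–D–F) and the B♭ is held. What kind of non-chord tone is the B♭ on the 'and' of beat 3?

The harmony at that moment is F major triad (F, A, C); B♭4 is not a chord tone.
It is approached by step down from C5 and then sustained as the same pitch into the next harmony.
Arriving early and becoming a chord tone when the harmony changes — an anticipation.

Anticipation.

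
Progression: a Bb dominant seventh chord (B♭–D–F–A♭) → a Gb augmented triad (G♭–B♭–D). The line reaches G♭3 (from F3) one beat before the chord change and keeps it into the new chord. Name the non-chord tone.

The harmony at that moment is B♭ dominant seventh chord (B♭, D, F, A♭); G♭3 is not a chord tone.
It is approached by step up from F3 and then sustained as the same pitch into the next harmony.
Arriving early and becoming a chord tone when the harmony changes — an anticipation.

G♭3 is an anticipation.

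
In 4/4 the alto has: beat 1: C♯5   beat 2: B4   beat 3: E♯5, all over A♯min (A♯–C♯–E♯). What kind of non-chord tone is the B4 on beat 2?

Escape tone.

The harmony at that moment is A♯ minor triad (A♯, C♯, E♯); B4 is not a chord tone.
It is approached by step down from C♯5 and left by leap up to E♯5.
Step in, leap out, on a weak beat — an escape tone.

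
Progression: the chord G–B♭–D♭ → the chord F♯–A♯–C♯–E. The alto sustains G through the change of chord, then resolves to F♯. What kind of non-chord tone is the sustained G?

The harmony at that moment is F♯ dominant seventh chord (F♯, A♯, C♯, E); G is not a chord tone.
It is held over (the same pitch as the preceding G) and left by step down to F♯.
Held over from the previous chord and resolving down by step — a suspension.

G is a suspension.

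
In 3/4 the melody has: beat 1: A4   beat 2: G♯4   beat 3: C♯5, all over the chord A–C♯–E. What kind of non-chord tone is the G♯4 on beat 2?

Escape tone.

The harmony at that moment is A major triad (A, C♯, E); G♯4 is not a chord tone.
It is approached by step down from A4 and left by leap up to C♯5.
Step in, leap out, on a weak beat — an escape tone.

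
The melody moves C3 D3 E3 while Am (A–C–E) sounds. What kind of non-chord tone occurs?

The harmony at that moment is A minor triad (A, C, E); D3 is not a chord tone.
It is approached by step up from C3 and left by step up to E3.
Step in, step out in the same direction — a passing tone.

D3 is a passing tone.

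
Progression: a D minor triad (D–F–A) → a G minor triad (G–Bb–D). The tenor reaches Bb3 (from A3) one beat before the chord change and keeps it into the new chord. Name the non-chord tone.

Bb3 is an anticipation.

The harmony at that moment is D minor triad (D, F, A); Bb3 is not a chord tone.
It is approached by step up from A3 and then sustained as the same pitch into the next harmony.
Arriving early and becoming a chord tone when the harmony changes — an anticipation.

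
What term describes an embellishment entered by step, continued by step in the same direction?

Passing tone.

Approach: by step. Departure: by step, continuing in the same direction.
Stepwise on both sides with no change of direction means the note fills in the space between two different chord tones — a passing tone. (Had it turned back to its starting note it would be a neighbor tone instead.)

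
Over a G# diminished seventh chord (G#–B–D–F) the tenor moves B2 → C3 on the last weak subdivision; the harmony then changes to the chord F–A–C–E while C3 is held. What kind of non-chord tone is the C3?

The harmony at that moment is G# diminished seventh chord (G#, B, D, F); C3 is not a chord tone.
It is approached by step up from B2 and then sustained as the same pitch into the next harmony.
Arriving early and becoming a chord tone when the harmony changes — an anticipation.

C3 is an anticipation.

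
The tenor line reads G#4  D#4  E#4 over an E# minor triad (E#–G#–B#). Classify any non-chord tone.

The harmony at that moment is E# minor triad (E#, G#, B#); D#4 is not a chord tone.
It is approached by leap down from G#4 and left by step up to E#4.
Leap in, step out — an appoggiatura.

D#4 is an appoggiatura.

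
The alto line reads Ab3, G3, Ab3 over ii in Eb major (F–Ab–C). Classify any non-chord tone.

G3 is a neighbor tone.

The harmony at that moment is F minor triad (F, Ab, C); G3 is not a chord tone.
It is approached by step down from Ab3 and left by step up to Ab3.
Step away and step back to the same note — a neighbor tone (lower neighbor).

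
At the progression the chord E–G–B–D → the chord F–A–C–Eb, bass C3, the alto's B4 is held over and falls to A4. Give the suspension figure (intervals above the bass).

At the second chord the bass is C3. The suspended B4 lies a seventh above the bass; after resolving down by step to A4, the interval above the bass becomes a sixth.
Suspension figures are named by those two intervals: 7–6.

7–6 suspension.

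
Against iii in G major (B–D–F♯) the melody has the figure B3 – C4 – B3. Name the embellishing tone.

The harmony at that moment is B minor triad (B, D, F♯); C4 is not a chord tone.
It is approached by step up from B3 and left by step down to B3.
Step away and step back to the same note — a neighbor tone (upper neighbor).

C4 is a neighbor tone.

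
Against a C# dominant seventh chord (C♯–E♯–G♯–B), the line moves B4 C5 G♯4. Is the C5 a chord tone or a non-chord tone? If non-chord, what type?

Non-chord tone — an escape tone.

The harmony at that moment is C♯ dominant seventh chord (C♯, E♯, G♯, B); C5 is not a chord tone.
It is approached by step up from B4 and left by leap down to G♯4.
Step in, leap out — an escape tone.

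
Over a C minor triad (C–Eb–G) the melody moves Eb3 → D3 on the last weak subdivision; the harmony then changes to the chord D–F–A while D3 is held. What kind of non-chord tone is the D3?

D3 is an anticipation.

The harmony at that moment is C minor triad (C, Eb, G); D3 is not a chord tone.
It is approached by step down from Eb3 and then sustained as the same pitch into the next harmony.
Arriving early and becoming a chord tone when the harmony changes — an anticipation.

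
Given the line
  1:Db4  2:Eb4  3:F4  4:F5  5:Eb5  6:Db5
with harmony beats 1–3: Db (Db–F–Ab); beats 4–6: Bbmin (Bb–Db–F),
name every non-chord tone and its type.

Eb4 (beat 2) — passing tone; Eb5 (beat 5) — passing tone.

The harmony at that moment is Db major triad (Db, F, Ab); Eb4 is not a chord tone.
It is approached by step up from Db4 and left by step up to F4.
Step in, step out in the same direction — a passing tone.
The harmony at that moment is Bb minor triad (Bb, Db, F); Eb5 is not a chord tone.
It is approached by step down from F5 and left by step down to Db5.
Step in, step out in the same direction — a passing tone.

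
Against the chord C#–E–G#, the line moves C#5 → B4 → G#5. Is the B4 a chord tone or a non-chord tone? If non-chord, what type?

Non-chord tone — an escape tone.

The harmony at that moment is C# minor triad (C#, E, G#); B4 is not a chord tone.
It is approached by step down from C#5 and left by leap up to G#5.
Step in, leap out — an escape tone.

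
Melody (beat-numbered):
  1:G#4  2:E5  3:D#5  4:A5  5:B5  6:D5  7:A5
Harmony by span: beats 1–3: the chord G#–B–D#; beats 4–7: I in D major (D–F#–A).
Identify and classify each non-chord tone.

E5 (beat 2) — appoggiatura; B5 (beat 5) — escape tone.

The harmony at that moment is G# minor triad (G#, B, D#); E5 is not a chord tone.
It is approached by leap up from G#4 and left by step down to D#5.
Leap in, step out — an appoggiatura.
The harmony at that moment is D major triad (D, F#, A); B5 is not a chord tone.
It is approached by step up from A5 and left by leap down to D5.
Step in, leap out — an escape tone.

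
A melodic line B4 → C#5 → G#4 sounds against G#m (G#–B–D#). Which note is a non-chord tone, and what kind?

The harmony at that moment is G# minor triad (G#, B, D#); C#5 is not a chord tone.
It is approached by step up from B4 and left by leap down to G#4.
Step in, leap out — an escape tone.

C#5 is an escape tone.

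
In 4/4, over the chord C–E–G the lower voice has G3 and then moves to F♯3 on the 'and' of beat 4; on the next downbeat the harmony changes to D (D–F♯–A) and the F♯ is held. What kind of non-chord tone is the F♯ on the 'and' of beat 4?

Anticipation.

The harmony at that moment is C major triad (C, E, G); F♯3 is not a chord tone.
It is approached by step down from G3 and then sustained as the same pitch into the next harmony.
Arriving early and becoming a chord tone when the harmony changes — an anticipation.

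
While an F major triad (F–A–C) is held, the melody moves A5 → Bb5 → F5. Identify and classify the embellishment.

Bb5 is an escape tone.

The harmony at that moment is F major triad (F, A, C); Bb5 is not a chord tone.
It is approached by step up from A5 and left by leap down to F5.
Step in, leap out — an escape tone.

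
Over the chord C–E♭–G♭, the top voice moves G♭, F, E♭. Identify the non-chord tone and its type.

F is a passing tone.

The harmony at that moment is C diminished triad (C, E♭, G♭); F is not a chord tone.
It is approached by step down from G♭ and left by step down to E♭.
Step in, step out in the same direction — a passing tone.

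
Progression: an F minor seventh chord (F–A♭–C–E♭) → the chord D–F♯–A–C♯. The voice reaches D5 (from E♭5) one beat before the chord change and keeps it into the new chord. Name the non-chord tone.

D5 is an anticipation.

The harmony at that moment is F minor seventh chord (F, A♭, C, E♭); D5 is not a chord tone.
It is approached by step down from E♭5 and then sustained as the same pitch into the next harmony.
Arriving early and becoming a chord tone when the harmony changes — an anticipation.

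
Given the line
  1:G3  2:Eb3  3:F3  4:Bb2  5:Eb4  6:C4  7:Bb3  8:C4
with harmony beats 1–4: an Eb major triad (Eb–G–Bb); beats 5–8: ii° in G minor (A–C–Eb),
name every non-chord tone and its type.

The harmony at that moment is Eb major triad (Eb, G, Bb); F3 is not a chord tone.
It is approached by step up from Eb3 and left by leap down to Bb2.
Step in, leap out — an escape tone.
The harmony at that moment is A diminished triad (A, C, Eb); Bb3 is not a chord tone.
It is approached by step down from C4 and left by step up to C4.
Step away and step back to the same note — a neighbor tone (lower neighbor).

F3 (beat 3) — escape tone; Bb3 (beat 7) — neighbor tone.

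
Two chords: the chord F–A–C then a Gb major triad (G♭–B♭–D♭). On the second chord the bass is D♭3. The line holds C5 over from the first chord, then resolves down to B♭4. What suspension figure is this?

At the second chord the bass is D♭3. The suspended C5 lies a seventh above the bass; after resolving down by step to B♭4, the interval above the bass becomes a sixth.
Suspension figures are named by those two intervals: 7–6.

7–6 suspension.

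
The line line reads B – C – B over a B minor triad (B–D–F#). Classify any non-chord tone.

The harmony at that moment is B minor triad (B, D, F#); C is not a chord tone.
It is approached by step up from B and left by step down to B.
Step away and step back to the same note — a neighbor tone (upper neighbor).

C is a neighbor tone.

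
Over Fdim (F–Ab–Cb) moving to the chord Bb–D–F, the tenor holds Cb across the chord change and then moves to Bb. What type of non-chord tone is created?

Cb is a suspension.

The harmony at that moment is Bb major triad (Bb, D, F); Cb is not a chord tone.
It is held over (the same pitch as the preceding Cb) and left by step down to Bb.
Held over from the previous chord and resolving down by step — a suspension.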